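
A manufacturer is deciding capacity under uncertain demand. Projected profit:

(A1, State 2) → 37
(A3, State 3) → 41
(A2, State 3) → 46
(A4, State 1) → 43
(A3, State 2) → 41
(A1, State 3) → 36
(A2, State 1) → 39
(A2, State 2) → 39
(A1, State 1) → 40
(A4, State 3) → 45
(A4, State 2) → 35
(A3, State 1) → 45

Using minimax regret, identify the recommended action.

A3

Column bests: State 1=45, State 2=41, State 3=46.
A1 regrets: 5, 4, 10 → max 10
A2 regrets: 6, 2, 0 → max 6
A3 regrets: 0, 0, 5 → max 5
A4 regrets: 2, 6, 1 → max 6
Smallest max regret = 5 → A3.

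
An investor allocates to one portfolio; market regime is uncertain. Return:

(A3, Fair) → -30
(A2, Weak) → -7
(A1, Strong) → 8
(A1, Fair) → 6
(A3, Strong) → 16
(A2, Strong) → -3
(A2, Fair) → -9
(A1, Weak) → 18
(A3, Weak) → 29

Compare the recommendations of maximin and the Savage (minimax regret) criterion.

Row minima: A1=6, A2=-9, A3=-30
Best worst-case = 6 → A1.
Column bests: Weak=29, Fair=6, Strong=16.
A1 regrets: 11, 0, 8 → max 11
A2 regrets: 36, 15, 19 → max 36
A3 regrets: 0, 36, 0 → max 36
Smallest max regret = 11 → A1.

maximin → A1; minimax regret → A1 (agree)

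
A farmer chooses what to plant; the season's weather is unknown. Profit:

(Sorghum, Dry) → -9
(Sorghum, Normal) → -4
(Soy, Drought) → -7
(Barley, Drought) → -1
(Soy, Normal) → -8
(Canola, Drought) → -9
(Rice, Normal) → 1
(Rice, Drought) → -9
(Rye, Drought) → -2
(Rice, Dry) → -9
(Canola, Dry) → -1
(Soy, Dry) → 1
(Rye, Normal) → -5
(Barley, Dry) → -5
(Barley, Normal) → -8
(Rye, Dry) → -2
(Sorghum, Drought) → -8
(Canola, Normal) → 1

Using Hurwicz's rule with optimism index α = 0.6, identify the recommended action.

Barley: 0.6·(-1) + 0.4·(-8) = -3.8
Canola: 0.6·1 + 0.4·(-9) = -3
Rye: 0.6·(-2) + 0.4·(-5) = -3.2
Sorghum: 0.6·(-4) + 0.4·(-9) = -6
Rice: 0.6·1 + 0.4·(-9) = -3
Soy: 0.6·1 + 0.4·(-8) = -2.6
Highest Hurwicz score = -2.6 → Soy.

Soy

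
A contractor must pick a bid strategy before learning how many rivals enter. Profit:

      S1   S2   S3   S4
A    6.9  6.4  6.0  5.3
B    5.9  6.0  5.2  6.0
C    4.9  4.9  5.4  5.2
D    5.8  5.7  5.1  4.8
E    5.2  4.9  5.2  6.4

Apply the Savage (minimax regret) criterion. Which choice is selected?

B

Column bests: S1=6.9, S2=6.4, S3=6.0, S4=6.4.
A regrets: 0.0, 0.0, 0.0, 1.1 → max 1.1
B regrets: 1.0, 0.4, 0.8, 0.4 → max 1.0
C regrets: 2.0, 1.5, 0.6, 1.2 → max 2.0
D regrets: 1.1, 0.7, 0.9, 1.6 → max 1.6
E regrets: 1.7, 1.5, 0.8, 0.0 → max 1.7
Smallest max regret = 1.0 → B.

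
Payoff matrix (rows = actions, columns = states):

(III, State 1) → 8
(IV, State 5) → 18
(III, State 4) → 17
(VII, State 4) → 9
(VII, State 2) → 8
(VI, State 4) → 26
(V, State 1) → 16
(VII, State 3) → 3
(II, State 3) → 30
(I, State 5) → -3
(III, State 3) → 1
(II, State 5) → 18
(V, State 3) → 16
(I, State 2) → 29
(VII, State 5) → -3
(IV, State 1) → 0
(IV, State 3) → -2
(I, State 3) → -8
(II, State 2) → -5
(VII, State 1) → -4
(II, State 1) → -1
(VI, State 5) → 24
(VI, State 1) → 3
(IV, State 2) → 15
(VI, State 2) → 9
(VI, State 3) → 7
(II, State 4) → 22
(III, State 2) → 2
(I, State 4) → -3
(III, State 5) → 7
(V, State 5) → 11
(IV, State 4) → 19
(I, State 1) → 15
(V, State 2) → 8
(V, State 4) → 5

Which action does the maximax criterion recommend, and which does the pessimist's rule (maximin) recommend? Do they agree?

maximax → II; maximin → V (disagree)

Row maxima: I=29, II=30, III=17, IV=19, V=16, VI=26, VII=9
Best best-case = 30 → II.
Row minima: I=-8, II=-5, III=1, IV=-2, V=5, VI=3, VII=-4
Best worst-case = 5 → V.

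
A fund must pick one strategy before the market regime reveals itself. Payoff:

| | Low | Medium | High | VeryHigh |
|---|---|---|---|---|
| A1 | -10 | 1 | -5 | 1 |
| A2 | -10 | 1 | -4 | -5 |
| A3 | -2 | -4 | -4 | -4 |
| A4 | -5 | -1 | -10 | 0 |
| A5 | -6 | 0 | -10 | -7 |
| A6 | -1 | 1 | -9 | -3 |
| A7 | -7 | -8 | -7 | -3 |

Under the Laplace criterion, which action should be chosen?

Row averages: A1=-3.25, A2=-4.5, A3=-3.5, A4=-4, A5=-5.75, A6=-3, A7=-6.25
Highest average = -3 → A6.

A6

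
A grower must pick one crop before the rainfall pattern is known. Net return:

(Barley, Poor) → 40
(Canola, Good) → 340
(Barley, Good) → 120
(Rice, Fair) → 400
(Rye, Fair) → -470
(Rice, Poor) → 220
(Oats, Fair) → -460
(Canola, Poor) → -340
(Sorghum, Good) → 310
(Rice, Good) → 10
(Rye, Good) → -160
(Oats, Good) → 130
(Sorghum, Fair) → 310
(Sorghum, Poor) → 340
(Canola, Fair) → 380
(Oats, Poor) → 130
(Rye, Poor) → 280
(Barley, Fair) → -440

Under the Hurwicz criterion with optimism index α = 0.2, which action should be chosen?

Rice: 0.2·400 + 0.8·10 = 88
Rye: 0.2·280 + 0.8·(-470) = -320
Sorghum: 0.2·340 + 0.8·310 = 316
Oats: 0.2·130 + 0.8·(-460) = -342
Barley: 0.2·120 + 0.8·(-440) = -328
Canola: 0.2·380 + 0.8·(-340) = -196
Highest Hurwicz score = 316 → Sorghum.

Sorghum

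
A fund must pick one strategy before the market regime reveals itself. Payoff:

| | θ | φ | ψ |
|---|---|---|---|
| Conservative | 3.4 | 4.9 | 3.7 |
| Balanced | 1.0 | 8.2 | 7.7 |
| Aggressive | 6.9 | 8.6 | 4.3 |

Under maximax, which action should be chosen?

Aggressive

Row maxima: Conservative=4.9, Balanced=8.2, Aggressive=8.6
Best best-case = 8.6 → Aggressive.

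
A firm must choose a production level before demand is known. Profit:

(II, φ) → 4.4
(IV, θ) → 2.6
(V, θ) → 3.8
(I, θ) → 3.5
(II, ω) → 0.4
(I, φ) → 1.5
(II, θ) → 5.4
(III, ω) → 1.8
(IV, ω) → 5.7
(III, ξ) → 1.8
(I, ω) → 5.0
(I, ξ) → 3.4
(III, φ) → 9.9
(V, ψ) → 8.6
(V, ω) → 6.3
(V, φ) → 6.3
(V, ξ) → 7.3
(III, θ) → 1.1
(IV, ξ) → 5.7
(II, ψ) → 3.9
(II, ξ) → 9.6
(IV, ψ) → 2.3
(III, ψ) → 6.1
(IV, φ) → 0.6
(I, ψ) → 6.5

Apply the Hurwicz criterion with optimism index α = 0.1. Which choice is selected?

V

I: 0.1·6.5 + 0.9·1.5 = 2
II: 0.1·9.6 + 0.9·0.4 = 1.32
III: 0.1·9.9 + 0.9·1.1 = 1.98
IV: 0.1·5.7 + 0.9·0.6 = 1.11
V: 0.1·8.6 + 0.9·3.8 = 4.28
Highest Hurwicz score = 4.28 → V.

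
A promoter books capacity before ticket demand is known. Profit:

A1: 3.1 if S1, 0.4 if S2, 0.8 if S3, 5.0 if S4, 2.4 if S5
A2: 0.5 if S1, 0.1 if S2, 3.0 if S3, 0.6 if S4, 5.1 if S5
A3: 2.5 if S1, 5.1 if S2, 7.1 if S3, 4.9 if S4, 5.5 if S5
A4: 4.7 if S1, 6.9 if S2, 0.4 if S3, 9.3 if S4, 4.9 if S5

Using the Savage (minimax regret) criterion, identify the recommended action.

A3

Column bests: S1=4.7, S2=6.9, S3=7.1, S4=9.3, S5=5.5.
A1 regrets: 1.6, 6.5, 6.3, 4.3, 3.1 → max 6.5
A2 regrets: 4.2, 6.8, 4.1, 8.7, 0.4 → max 8.7
A3 regrets: 2.2, 1.8, 0.0, 4.4, 0.0 → max 4.4
A4 regrets: 0.0, 0.0, 6.7, 0.0, 0.6 → max 6.7
Smallest max regret = 4.4 → A3.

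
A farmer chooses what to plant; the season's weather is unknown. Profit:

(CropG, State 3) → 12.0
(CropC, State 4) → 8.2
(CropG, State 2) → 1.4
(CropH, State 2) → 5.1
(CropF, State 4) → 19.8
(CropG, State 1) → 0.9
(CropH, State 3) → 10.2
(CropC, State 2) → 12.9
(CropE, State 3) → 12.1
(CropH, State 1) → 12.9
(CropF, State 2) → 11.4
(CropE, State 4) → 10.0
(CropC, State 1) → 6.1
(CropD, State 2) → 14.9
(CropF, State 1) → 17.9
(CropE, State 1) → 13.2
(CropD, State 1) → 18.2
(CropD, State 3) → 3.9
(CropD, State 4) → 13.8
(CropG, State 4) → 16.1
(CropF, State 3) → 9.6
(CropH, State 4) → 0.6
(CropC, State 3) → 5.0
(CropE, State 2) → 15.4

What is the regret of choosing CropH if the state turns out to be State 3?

1.9

Best payoff under State 3 is 12.1.
Regret = 12.1 − 10.2 = 1.9.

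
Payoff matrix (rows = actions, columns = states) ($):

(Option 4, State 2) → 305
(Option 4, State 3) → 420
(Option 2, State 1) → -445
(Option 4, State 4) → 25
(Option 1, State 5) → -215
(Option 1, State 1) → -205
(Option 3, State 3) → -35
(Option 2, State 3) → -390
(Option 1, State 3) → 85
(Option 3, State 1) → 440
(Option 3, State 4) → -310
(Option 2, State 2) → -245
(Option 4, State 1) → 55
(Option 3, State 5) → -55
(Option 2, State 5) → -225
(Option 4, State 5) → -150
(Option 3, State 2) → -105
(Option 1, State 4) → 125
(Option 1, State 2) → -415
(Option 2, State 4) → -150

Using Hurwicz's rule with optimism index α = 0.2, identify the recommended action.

Option 1: 0.2·125 + 0.8·(-415) = -307
Option 2: 0.2·(-150) + 0.8·(-445) = -386
Option 3: 0.2·440 + 0.8·(-310) = -160
Option 4: 0.2·420 + 0.8·(-150) = -36
Highest Hurwicz score = -36 → Option 4.

Option 4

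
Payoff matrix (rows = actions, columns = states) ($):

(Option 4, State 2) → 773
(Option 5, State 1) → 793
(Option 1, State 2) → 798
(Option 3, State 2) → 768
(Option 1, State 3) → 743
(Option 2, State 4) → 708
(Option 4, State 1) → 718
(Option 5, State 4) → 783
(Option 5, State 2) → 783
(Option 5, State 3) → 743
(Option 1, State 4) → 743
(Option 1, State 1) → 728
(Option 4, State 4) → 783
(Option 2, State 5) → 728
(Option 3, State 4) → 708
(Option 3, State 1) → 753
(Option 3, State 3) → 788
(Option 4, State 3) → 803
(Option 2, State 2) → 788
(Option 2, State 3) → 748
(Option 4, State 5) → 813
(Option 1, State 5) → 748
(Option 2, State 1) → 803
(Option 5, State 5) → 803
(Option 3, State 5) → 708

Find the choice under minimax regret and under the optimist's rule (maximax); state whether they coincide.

minimax regret → Option 5; maximax → Option 4 (disagree)

Column bests: State 1=803, State 2=798, State 3=803, State 4=783, State 5=813.
Option 1 regrets: 75, 0, 60, 40, 65 → max 75
Option 2 regrets: 0, 10, 55, 75, 85 → max 85
Option 3 regrets: 50, 30, 15, 75, 105 → max 105
Option 4 regrets: 85, 25, 0, 0, 0 → max 85
Option 5 regrets: 10, 15, 60, 0, 10 → max 60
Smallest max regret = 60 → Option 5.
Row maxima: Option 1=798, Option 2=803, Option 3=788, Option 4=813, Option 5=803
Best best-case = 813 → Option 4.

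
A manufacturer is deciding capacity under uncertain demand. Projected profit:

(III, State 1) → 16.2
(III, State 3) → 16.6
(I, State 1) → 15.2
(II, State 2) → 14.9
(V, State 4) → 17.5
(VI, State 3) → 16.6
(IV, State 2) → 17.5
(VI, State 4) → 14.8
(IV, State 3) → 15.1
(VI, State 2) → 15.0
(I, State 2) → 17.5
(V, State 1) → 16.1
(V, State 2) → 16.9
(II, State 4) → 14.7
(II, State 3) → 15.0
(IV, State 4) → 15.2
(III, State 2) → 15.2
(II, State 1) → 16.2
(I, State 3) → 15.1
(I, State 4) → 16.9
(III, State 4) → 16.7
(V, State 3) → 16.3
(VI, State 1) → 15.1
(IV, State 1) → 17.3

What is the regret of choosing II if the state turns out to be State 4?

Best payoff under State 4 is 17.5.
Regret = 17.5 − 14.7 = 2.8.

2.8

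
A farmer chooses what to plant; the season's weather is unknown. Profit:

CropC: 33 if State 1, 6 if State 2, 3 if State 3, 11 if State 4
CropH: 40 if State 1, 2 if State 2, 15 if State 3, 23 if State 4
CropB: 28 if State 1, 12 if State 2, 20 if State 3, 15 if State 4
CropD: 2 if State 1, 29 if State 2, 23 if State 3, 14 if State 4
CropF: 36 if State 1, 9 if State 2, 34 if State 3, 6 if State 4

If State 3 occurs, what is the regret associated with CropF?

0

Best payoff under State 3 is 34.
Regret = 34 − 34 = 0.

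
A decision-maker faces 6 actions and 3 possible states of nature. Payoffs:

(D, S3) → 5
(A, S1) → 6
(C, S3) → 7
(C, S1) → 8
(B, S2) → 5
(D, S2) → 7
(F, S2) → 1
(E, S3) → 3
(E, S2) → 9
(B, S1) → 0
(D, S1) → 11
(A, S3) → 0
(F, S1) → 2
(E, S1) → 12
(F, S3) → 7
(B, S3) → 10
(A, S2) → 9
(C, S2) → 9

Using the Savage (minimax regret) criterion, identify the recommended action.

Column bests: S1=12, S2=9, S3=10.
A regrets: 6, 0, 10 → max 10
B regrets: 12, 4, 0 → max 12
C regrets: 4, 0, 3 → max 4
D regrets: 1, 2, 5 → max 5
E regrets: 0, 0, 7 → max 7
F regrets: 10, 8, 3 → max 10
Smallest max regret = 4 → C.

C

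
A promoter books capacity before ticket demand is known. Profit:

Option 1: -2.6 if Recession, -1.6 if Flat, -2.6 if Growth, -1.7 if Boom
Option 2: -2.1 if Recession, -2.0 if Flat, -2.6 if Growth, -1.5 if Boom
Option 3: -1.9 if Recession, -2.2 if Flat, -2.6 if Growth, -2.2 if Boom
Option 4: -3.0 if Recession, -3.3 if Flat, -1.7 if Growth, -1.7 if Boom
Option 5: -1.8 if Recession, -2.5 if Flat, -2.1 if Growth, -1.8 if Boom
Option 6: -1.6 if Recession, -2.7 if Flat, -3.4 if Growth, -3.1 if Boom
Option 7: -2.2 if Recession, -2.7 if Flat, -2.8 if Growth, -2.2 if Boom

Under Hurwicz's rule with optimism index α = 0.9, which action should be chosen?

Option 2

Option 1: 0.9·(-1.6) + 0.1·(-2.6) = -1.7
Option 2: 0.9·(-1.5) + 0.1·(-2.6) = -1.61
Option 3: 0.9·(-1.9) + 0.1·(-2.6) = -1.97
Option 4: 0.9·(-1.7) + 0.1·(-3.3) = -1.86
Option 5: 0.9·(-1.8) + 0.1·(-2.5) = -1.87
Option 6: 0.9·(-1.6) + 0.1·(-3.4) = -1.78
Option 7: 0.9·(-2.2) + 0.1·(-2.8) = -2.26
Highest Hurwicz score = -1.61 → Option 2.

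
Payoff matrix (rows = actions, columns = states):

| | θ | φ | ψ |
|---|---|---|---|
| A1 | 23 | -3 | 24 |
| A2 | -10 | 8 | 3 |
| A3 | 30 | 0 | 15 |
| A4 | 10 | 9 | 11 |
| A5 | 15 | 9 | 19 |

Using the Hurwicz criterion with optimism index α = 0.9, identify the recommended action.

A3

A1: 0.9·24 + 0.1·(-3) = 21.3
A2: 0.9·8 + 0.1·(-10) = 6.2
A3: 0.9·30 + 0.1·0 = 27
A4: 0.9·11 + 0.1·9 = 10.8
A5: 0.9·19 + 0.1·9 = 18
Highest Hurwicz score = 27 → A3.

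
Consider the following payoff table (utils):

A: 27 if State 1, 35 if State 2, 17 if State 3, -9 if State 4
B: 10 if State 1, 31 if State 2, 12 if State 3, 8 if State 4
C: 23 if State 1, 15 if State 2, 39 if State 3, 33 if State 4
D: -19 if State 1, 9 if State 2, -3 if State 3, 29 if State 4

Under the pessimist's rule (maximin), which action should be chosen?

C

Row minima: A=-9, B=8, C=15, D=-19
Best worst-case = 15 → C.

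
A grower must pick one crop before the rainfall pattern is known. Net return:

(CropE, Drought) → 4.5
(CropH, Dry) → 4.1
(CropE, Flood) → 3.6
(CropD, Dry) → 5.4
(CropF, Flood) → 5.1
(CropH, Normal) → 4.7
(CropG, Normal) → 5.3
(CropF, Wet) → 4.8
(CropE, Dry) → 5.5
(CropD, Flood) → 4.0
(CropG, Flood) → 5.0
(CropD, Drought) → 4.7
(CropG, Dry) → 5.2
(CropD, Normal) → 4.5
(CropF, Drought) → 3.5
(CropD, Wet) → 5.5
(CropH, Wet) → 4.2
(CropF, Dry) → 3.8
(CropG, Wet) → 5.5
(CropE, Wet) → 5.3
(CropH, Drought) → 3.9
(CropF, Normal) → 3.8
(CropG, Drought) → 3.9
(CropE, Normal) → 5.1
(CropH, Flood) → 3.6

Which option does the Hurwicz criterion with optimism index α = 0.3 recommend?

CropG: 0.3·5.5 + 0.7·3.9 = 4.38
CropD: 0.3·5.5 + 0.7·4.0 = 4.45
CropF: 0.3·5.1 + 0.7·3.5 = 3.98
CropH: 0.3·4.7 + 0.7·3.6 = 3.93
CropE: 0.3·5.5 + 0.7·3.6 = 4.17
Highest Hurwicz score = 4.45 → CropD.

CropD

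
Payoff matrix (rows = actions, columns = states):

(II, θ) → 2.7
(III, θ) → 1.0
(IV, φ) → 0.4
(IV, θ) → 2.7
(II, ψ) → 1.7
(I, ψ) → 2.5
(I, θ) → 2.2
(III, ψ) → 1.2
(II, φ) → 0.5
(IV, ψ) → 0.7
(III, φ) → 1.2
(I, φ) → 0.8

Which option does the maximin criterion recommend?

III

Row minima: I=0.8, II=0.5, III=1.0, IV=0.4
Best worst-case = 1.0 → III.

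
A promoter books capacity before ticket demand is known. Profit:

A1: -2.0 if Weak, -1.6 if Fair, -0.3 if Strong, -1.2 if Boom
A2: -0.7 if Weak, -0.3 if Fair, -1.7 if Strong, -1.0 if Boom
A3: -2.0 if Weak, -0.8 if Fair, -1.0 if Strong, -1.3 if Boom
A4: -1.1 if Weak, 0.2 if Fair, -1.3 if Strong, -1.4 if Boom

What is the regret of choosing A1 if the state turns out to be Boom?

0.2

Best payoff under Boom is -1.0.
Regret = -1.0 − (-1.2) = 0.2.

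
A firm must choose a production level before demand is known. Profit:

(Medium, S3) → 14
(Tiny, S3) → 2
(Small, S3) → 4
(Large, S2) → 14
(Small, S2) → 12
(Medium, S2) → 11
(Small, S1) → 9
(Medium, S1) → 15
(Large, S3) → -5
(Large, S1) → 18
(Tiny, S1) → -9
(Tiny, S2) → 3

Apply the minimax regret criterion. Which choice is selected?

Column bests: S1=18, S2=14, S3=14.
Tiny regrets: 27, 11, 12 → max 27
Small regrets: 9, 2, 10 → max 10
Medium regrets: 3, 3, 0 → max 3
Large regrets: 0, 0, 19 → max 19
Smallest max regret = 3 → Medium.

Medium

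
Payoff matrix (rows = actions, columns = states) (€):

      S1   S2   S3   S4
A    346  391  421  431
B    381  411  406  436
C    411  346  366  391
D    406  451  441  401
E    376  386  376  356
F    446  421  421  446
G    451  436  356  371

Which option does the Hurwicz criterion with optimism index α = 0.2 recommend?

A: 0.2·431 + 0.8·346 = 363
B: 0.2·436 + 0.8·381 = 392
C: 0.2·411 + 0.8·346 = 359
D: 0.2·451 + 0.8·401 = 411
E: 0.2·386 + 0.8·356 = 362
F: 0.2·446 + 0.8·421 = 426
G: 0.2·451 + 0.8·356 = 375
Highest Hurwicz score = 426 → F.

F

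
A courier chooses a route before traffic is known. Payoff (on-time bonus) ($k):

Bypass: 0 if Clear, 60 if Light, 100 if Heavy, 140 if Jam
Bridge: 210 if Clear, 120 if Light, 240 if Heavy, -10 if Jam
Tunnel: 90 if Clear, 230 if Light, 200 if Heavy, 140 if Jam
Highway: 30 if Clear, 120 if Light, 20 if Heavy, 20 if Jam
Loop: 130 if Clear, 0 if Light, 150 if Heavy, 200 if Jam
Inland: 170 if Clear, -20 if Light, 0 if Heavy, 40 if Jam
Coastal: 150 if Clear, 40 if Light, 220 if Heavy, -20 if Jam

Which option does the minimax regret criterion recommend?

Tunnel

Column bests: Clear=210, Light=230, Heavy=240, Jam=200.
Bypass regrets: 210, 170, 140, 60 → max 210
Bridge regrets: 0, 110, 0, 210 → max 210
Tunnel regrets: 120, 0, 40, 60 → max 120
Highway regrets: 180, 110, 220, 180 → max 220
Loop regrets: 80, 230, 90, 0 → max 230
Inland regrets: 40, 250, 240, 160 → max 250
Coastal regrets: 60, 190, 20, 220 → max 220
Smallest max regret = 120 → Tunnel.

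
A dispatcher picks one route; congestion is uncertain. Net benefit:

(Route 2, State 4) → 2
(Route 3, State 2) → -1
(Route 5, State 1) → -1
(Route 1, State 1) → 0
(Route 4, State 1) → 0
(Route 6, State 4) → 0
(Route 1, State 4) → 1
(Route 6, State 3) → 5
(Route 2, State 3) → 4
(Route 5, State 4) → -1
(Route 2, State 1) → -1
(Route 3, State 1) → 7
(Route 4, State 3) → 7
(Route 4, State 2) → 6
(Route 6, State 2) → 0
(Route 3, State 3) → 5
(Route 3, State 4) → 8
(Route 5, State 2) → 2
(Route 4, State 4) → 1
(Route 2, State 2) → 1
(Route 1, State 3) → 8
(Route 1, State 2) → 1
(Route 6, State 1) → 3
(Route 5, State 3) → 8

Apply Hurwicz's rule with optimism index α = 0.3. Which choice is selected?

Route 1

Route 1: 0.3·8 + 0.7·0 = 2.4
Route 2: 0.3·4 + 0.7·(-1) = 0.5
Route 3: 0.3·8 + 0.7·(-1) = 1.7
Route 4: 0.3·7 + 0.7·0 = 2.1
Route 5: 0.3·8 + 0.7·(-1) = 1.7
Route 6: 0.3·5 + 0.7·0 = 1.5
Highest Hurwicz score = 2.4 → Route 1.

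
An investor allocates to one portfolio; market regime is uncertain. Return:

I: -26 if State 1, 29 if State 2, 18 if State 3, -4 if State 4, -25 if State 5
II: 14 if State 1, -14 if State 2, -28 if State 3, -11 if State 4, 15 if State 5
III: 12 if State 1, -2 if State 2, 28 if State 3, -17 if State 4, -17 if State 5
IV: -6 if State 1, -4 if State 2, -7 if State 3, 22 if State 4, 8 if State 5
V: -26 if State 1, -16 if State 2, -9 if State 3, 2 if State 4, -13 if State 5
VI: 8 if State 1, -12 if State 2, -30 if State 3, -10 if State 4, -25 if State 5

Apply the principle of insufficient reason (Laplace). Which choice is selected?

Row averages: I=-1.6, II=-4.8, III=0.8, IV=2.6, V=-12.4, VI=-13.8
Highest average = 2.6 → IV.

IV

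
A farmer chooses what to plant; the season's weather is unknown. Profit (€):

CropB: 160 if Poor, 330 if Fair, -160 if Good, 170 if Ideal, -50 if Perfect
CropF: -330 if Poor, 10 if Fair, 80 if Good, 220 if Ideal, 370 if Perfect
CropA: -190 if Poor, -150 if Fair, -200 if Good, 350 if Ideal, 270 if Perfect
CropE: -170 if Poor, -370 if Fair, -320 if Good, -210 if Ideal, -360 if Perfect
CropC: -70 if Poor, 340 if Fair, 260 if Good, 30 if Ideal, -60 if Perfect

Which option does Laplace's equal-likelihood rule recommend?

Row averages: CropB=90, CropF=70, CropA=16, CropE=-286, CropC=100
Highest average = 100 → CropC.

CropC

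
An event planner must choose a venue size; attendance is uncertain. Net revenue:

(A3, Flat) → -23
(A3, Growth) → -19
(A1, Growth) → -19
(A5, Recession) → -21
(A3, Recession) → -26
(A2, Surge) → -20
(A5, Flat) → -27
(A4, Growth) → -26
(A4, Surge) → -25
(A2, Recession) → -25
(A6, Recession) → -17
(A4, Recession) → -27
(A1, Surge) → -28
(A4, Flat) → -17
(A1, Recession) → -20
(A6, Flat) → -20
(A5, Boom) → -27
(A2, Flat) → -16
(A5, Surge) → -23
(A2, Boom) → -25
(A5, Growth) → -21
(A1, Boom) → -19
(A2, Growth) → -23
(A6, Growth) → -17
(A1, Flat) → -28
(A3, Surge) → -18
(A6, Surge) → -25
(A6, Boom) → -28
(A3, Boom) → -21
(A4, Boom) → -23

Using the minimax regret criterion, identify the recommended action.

A2

Column bests: Recession=-17, Flat=-16, Growth=-17, Boom=-19, Surge=-18.
A1 regrets: 3, 12, 2, 0, 10 → max 12
A2 regrets: 8, 0, 6, 6, 2 → max 8
A3 regrets: 9, 7, 2, 2, 0 → max 9
A4 regrets: 10, 1, 9, 4, 7 → max 10
A5 regrets: 4, 11, 4, 8, 5 → max 11
A6 regrets: 0, 4, 0, 9, 7 → max 9
Smallest max regret = 8 → A2.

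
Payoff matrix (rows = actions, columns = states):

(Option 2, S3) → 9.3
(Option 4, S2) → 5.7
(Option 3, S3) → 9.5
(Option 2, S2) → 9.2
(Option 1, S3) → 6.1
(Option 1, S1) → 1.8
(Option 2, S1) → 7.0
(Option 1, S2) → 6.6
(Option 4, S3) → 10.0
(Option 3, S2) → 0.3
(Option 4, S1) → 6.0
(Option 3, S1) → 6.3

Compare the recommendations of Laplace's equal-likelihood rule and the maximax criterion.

laplace → Option 2; maximax → Option 4 (disagree)

Row averages: Option 1=29/6, Option 2=8.5, Option 3=161/30, Option 4=217/30
Highest average = 8.5 → Option 2.
Row maxima: Option 1=6.6, Option 2=9.3, Option 3=9.5, Option 4=10.0
Best best-case = 10.0 → Option 4.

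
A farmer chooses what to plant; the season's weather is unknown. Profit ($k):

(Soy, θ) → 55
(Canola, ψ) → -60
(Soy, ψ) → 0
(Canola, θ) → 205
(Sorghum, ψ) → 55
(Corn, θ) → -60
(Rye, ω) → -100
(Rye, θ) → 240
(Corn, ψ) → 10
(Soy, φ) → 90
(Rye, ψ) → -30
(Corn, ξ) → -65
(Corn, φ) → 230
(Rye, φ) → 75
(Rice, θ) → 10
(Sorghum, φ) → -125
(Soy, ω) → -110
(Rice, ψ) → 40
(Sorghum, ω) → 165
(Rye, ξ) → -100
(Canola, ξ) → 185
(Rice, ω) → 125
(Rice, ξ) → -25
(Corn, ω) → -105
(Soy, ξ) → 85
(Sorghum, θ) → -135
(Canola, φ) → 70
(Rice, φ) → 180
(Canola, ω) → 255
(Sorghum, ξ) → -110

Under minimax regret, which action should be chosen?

Column bests: θ=240, φ=230, ψ=55, ω=255, ξ=185.
Soy regrets: 185, 140, 55, 365, 100 → max 365
Canola regrets: 35, 160, 115, 0, 0 → max 160
Corn regrets: 300, 0, 45, 360, 250 → max 360
Rice regrets: 230, 50, 15, 130, 210 → max 230
Sorghum regrets: 375, 355, 0, 90, 295 → max 375
Rye regrets: 0, 155, 85, 355, 285 → max 355
Smallest max regret = 160 → Canola.

Canola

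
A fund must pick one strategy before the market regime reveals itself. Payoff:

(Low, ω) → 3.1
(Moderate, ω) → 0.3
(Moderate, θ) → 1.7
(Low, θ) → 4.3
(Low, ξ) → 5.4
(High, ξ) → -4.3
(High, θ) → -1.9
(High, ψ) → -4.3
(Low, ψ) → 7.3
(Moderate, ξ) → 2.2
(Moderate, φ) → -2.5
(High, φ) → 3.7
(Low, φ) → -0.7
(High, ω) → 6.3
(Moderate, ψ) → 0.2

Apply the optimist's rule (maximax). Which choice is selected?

Low

Row maxima: Low=7.3, Moderate=2.2, High=6.3
Best best-case = 7.3 → Low.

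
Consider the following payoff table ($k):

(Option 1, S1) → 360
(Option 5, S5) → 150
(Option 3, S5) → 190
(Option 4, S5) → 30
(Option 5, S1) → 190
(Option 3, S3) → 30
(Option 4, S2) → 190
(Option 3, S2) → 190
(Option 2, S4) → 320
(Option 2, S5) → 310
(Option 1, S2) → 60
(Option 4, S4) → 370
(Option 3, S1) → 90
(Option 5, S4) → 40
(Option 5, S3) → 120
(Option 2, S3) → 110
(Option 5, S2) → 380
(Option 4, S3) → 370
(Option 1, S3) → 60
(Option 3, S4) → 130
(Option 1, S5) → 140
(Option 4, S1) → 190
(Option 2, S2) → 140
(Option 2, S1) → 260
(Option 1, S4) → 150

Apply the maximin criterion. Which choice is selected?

Row minima: Option 1=60, Option 2=110, Option 3=30, Option 4=30, Option 5=40
Best worst-case = 110 → Option 2.

Option 2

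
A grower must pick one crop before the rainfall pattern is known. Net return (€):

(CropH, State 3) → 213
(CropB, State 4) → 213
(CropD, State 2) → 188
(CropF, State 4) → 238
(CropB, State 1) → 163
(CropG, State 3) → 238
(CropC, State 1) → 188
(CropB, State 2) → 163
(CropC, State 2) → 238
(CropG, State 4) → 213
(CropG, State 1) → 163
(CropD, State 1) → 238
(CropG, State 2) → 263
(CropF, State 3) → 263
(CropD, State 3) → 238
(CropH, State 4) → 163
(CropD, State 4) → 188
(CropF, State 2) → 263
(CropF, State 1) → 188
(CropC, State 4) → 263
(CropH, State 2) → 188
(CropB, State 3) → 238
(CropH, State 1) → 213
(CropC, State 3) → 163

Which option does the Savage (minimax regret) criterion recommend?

Column bests: State 1=238, State 2=263, State 3=263, State 4=263.
CropC regrets: 50, 25, 100, 0 → max 100
CropD regrets: 0, 75, 25, 75 → max 75
CropB regrets: 75, 100, 25, 50 → max 100
CropF regrets: 50, 0, 0, 25 → max 50
CropG regrets: 75, 0, 25, 50 → max 75
CropH regrets: 25, 75, 50, 100 → max 100
Smallest max regret = 50 → CropF.

CropF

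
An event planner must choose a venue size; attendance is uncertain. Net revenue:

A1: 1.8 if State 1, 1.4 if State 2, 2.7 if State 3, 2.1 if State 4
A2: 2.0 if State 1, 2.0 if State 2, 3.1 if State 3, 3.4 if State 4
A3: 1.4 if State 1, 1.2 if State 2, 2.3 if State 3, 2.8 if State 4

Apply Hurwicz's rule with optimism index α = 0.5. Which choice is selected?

A2

A1: 0.5·2.7 + 0.5·1.4 = 2.05
A2: 0.5·3.4 + 0.5·2.0 = 2.7
A3: 0.5·2.8 + 0.5·1.2 = 2
Highest Hurwicz score = 2.7 → A2.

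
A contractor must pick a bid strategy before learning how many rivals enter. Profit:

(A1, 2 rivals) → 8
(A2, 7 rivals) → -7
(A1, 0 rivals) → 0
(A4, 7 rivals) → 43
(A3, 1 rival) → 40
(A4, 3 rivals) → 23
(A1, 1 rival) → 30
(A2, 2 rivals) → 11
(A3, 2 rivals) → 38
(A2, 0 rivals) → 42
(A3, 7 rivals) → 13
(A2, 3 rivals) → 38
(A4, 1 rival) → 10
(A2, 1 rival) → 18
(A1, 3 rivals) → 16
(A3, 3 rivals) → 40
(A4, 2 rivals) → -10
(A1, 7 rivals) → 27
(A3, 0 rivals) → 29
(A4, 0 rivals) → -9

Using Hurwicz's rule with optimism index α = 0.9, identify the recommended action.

A4

A1: 0.9·30 + 0.1·0 = 27
A2: 0.9·42 + 0.1·(-7) = 37.1
A3: 0.9·40 + 0.1·13 = 37.3
A4: 0.9·43 + 0.1·(-10) = 37.7
Highest Hurwicz score = 37.7 → A4.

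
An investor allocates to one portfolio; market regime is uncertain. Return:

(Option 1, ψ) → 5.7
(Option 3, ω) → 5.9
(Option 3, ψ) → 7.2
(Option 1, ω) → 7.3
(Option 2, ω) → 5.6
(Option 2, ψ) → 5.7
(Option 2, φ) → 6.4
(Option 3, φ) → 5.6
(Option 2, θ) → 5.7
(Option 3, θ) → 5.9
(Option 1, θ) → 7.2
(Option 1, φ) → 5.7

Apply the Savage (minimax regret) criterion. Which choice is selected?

Option 3

Column bests: θ=7.2, φ=6.4, ψ=7.2, ω=7.3.
Option 1 regrets: 0.0, 0.7, 1.5, 0.0 → max 1.5
Option 2 regrets: 1.5, 0.0, 1.5, 1.7 → max 1.7
Option 3 regrets: 1.3, 0.8, 0.0, 1.4 → max 1.4
Smallest max regret = 1.4 → Option 3.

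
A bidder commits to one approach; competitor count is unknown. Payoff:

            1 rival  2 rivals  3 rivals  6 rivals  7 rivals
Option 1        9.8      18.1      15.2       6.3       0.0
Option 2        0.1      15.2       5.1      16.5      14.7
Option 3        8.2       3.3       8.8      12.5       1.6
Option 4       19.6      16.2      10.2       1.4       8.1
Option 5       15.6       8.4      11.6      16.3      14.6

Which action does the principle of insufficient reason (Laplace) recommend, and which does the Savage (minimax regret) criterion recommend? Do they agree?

Row averages: Option 1=9.88, Option 2=10.32, Option 3=6.88, Option 4=11.1, Option 5=13.3
Highest average = 13.3 → Option 5.
Column bests: 1 rival=19.6, 2 rivals=18.1, 3 rivals=15.2, 6 rivals=16.5, 7 rivals=14.7.
Option 1 regrets: 9.8, 0.0, 0.0, 10.2, 14.7 → max 14.7
Option 2 regrets: 19.5, 2.9, 10.1, 0.0, 0.0 → max 19.5
Option 3 regrets: 11.4, 14.8, 6.4, 4.0, 13.1 → max 14.8
Option 4 regrets: 0.0, 1.9, 5.0, 15.1, 6.6 → max 15.1
Option 5 regrets: 4.0, 9.7, 3.6, 0.2, 0.1 → max 9.7
Smallest max regret = 9.7 → Option 5.

laplace → Option 5; minimax regret → Option 5 (agree)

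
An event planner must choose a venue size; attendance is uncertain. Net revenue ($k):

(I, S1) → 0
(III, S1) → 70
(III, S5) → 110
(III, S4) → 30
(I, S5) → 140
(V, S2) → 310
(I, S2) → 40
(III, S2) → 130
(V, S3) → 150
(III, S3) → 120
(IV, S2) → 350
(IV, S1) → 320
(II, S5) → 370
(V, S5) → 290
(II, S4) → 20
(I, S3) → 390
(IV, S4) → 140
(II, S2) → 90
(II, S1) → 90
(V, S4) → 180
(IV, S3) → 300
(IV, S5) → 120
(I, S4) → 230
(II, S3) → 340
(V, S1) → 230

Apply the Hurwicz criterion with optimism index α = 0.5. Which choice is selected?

IV

I: 0.5·390 + 0.5·0 = 195
II: 0.5·370 + 0.5·20 = 195
III: 0.5·130 + 0.5·30 = 80
IV: 0.5·350 + 0.5·120 = 235
V: 0.5·310 + 0.5·150 = 230
Highest Hurwicz score = 235 → IV.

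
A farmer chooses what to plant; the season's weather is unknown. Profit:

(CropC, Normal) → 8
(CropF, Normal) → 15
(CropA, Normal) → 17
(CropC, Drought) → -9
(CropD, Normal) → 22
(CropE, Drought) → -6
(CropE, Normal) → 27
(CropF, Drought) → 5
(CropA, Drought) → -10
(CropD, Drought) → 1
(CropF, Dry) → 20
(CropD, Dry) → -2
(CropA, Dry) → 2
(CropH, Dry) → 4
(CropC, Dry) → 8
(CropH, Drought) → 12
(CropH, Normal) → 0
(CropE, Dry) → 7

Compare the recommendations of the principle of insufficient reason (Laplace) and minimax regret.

Row averages: CropA=3, CropC=7/3, CropD=7, CropE=28/3, CropF=40/3, CropH=16/3
Highest average = 40/3 → CropF.
Column bests: Drought=12, Dry=20, Normal=27.
CropA regrets: 22, 18, 10 → max 22
CropC regrets: 21, 12, 19 → max 21
CropD regrets: 11, 22, 5 → max 22
CropE regrets: 18, 13, 0 → max 18
CropF regrets: 7, 0, 12 → max 12
CropH regrets: 0, 16, 27 → max 27
Smallest max regret = 12 → CropF.

laplace → CropF; minimax regret → CropF (agree)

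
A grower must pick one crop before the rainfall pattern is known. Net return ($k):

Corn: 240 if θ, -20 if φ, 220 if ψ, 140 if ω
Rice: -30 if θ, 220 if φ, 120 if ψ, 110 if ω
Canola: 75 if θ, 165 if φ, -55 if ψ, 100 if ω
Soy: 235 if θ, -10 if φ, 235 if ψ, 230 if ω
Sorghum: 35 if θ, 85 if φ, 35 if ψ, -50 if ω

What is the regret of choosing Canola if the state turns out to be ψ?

290

Best payoff under ψ is 235.
Regret = 235 − (-55) = 290.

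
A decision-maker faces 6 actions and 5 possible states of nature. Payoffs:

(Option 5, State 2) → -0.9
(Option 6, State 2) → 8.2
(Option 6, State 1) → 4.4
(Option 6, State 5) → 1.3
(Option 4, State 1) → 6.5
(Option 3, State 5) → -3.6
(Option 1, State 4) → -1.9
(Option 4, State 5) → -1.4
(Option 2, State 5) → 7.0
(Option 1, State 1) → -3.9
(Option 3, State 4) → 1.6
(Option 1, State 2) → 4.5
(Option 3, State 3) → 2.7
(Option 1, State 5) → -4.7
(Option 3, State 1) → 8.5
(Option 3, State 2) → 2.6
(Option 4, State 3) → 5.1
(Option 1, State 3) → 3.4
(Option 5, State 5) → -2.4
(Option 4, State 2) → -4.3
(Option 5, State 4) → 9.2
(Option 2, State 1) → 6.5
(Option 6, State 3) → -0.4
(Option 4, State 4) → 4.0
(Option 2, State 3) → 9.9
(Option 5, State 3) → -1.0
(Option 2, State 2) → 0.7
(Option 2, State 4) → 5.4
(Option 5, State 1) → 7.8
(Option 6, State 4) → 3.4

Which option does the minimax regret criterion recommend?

Option 2

Column bests: State 1=8.5, State 2=8.2, State 3=9.9, State 4=9.2, State 5=7.0.
Option 1 regrets: 12.4, 3.7, 6.5, 11.1, 11.7 → max 12.4
Option 2 regrets: 2.0, 7.5, 0.0, 3.8, 0.0 → max 7.5
Option 3 regrets: 0.0, 5.6, 7.2, 7.6, 10.6 → max 10.6
Option 4 regrets: 2.0, 12.5, 4.8, 5.2, 8.4 → max 12.5
Option 5 regrets: 0.7, 9.1, 10.9, 0.0, 9.4 → max 10.9
Option 6 regrets: 4.1, 0.0, 10.3, 5.8, 5.7 → max 10.3
Smallest max regret = 7.5 → Option 2.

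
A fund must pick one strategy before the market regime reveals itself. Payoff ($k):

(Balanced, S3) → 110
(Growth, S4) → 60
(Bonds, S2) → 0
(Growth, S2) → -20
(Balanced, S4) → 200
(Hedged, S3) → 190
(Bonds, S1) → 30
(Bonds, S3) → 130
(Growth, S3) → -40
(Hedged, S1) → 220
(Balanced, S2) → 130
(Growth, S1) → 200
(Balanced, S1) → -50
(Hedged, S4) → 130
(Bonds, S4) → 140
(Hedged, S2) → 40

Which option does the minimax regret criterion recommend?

Column bests: S1=220, S2=130, S3=190, S4=200.
Bonds regrets: 190, 130, 60, 60 → max 190
Growth regrets: 20, 150, 230, 140 → max 230
Balanced regrets: 270, 0, 80, 0 → max 270
Hedged regrets: 0, 90, 0, 70 → max 90
Smallest max regret = 90 → Hedged.

Hedged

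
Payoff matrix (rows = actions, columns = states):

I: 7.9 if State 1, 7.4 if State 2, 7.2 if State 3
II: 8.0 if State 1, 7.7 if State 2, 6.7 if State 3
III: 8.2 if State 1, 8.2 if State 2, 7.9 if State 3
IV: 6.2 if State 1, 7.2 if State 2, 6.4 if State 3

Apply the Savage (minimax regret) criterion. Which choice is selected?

Column bests: State 1=8.2, State 2=8.2, State 3=7.9.
I regrets: 0.3, 0.8, 0.7 → max 0.8
II regrets: 0.2, 0.5, 1.2 → max 1.2
III regrets: 0.0, 0.0, 0.0 → max 0.0
IV regrets: 2.0, 1.0, 1.5 → max 2.0
Smallest max regret = 0.0 → III.

III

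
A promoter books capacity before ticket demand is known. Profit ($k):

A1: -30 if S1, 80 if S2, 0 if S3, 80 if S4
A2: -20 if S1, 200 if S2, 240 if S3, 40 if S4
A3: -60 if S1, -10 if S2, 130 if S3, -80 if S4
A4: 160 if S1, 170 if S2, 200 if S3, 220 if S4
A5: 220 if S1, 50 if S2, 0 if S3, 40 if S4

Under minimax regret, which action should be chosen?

A4

Column bests: S1=220, S2=200, S3=240, S4=220.
A1 regrets: 250, 120, 240, 140 → max 250
A2 regrets: 240, 0, 0, 180 → max 240
A3 regrets: 280, 210, 110, 300 → max 300
A4 regrets: 60, 30, 40, 0 → max 60
A5 regrets: 0, 150, 240, 180 → max 240
Smallest max regret = 60 → A4.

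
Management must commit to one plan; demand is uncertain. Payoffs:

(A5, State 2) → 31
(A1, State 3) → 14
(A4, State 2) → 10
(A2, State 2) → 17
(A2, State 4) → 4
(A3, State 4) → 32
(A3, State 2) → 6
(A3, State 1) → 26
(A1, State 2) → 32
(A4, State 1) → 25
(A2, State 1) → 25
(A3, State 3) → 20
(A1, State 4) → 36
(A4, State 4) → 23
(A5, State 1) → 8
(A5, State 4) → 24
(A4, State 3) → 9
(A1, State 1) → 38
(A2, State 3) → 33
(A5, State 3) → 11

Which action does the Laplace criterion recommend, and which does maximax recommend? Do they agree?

Row averages: A1=30, A2=19.75, A3=21, A4=16.75, A5=18.5
Highest average = 30 → A1.
Row maxima: A1=38, A2=33, A3=32, A4=25, A5=31
Best best-case = 38 → A1.

laplace → A1; maximax → A1 (agree)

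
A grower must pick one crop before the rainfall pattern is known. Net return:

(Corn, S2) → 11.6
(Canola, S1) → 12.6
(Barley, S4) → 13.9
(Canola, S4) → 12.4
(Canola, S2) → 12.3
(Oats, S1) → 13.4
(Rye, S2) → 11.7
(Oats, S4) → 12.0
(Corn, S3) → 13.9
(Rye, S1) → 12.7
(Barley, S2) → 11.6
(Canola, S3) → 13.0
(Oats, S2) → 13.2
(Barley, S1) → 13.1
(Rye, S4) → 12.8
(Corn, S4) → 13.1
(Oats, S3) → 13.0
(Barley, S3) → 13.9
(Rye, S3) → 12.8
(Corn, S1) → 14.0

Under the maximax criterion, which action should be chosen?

Corn

Row maxima: Barley=13.9, Oats=13.4, Corn=14.0, Canola=13.0, Rye=12.8
Best best-case = 14.0 → Corn.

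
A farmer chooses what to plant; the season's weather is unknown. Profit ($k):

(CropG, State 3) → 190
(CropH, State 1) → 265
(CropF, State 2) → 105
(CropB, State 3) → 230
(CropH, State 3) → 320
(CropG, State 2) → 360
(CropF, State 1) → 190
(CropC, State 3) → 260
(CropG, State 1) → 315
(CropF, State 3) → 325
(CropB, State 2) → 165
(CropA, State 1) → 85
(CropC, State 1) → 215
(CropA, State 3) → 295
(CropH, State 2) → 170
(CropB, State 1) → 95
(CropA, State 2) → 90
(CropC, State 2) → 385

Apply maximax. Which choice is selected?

Row maxima: CropF=325, CropA=295, CropH=320, CropC=385, CropG=360, CropB=230
Best best-case = 385 → CropC.

CropC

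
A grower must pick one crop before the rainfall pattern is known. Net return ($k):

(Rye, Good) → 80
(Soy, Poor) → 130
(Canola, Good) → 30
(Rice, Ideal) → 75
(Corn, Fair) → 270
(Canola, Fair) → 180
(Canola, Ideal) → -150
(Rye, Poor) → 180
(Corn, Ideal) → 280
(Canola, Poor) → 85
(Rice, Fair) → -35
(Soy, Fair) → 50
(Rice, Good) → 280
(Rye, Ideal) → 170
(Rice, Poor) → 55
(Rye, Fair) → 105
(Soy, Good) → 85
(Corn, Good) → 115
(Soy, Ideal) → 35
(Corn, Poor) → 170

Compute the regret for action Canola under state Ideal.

430

Best payoff under Ideal is 280.
Regret = 280 − (-150) = 430.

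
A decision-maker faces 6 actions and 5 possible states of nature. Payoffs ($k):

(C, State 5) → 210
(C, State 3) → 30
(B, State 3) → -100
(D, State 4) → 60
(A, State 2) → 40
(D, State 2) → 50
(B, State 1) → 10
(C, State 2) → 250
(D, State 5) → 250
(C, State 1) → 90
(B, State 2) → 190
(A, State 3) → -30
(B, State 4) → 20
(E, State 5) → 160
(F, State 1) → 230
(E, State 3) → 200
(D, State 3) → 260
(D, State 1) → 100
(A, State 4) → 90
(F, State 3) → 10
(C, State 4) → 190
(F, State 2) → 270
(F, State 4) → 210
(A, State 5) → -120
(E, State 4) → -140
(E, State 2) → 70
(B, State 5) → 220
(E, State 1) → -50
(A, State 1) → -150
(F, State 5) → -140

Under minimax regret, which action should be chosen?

Column bests: State 1=230, State 2=270, State 3=260, State 4=210, State 5=250.
A regrets: 380, 230, 290, 120, 370 → max 380
B regrets: 220, 80, 360, 190, 30 → max 360
C regrets: 140, 20, 230, 20, 40 → max 230
D regrets: 130, 220, 0, 150, 0 → max 220
E regrets: 280, 200, 60, 350, 90 → max 350
F regrets: 0, 0, 250, 0, 390 → max 390
Smallest max regret = 220 → D.

D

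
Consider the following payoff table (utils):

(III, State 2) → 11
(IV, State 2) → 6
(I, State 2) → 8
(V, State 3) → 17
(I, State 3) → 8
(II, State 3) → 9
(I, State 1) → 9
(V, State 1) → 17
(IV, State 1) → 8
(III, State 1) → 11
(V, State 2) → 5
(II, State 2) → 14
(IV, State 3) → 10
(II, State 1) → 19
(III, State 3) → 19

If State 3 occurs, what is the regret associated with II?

10

Best payoff under State 3 is 19.
Regret = 19 − 9 = 10.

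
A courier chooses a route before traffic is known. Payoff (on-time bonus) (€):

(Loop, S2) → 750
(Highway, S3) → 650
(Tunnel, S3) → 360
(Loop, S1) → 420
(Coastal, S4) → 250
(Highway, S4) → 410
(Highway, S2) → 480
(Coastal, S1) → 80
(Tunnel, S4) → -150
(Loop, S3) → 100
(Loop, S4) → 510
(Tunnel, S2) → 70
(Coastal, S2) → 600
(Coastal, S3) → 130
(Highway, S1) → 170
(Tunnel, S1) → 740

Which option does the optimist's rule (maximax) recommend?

Loop

Row maxima: Tunnel=740, Coastal=600, Highway=650, Loop=750
Best best-case = 750 → Loop.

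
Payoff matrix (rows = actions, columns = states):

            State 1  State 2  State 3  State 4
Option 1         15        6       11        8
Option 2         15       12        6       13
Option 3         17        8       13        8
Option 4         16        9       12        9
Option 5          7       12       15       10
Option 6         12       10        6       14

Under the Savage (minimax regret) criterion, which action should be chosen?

Option 4

Column bests: State 1=17, State 2=12, State 3=15, State 4=14.
Option 1 regrets: 2, 6, 4, 6 → max 6
Option 2 regrets: 2, 0, 9, 1 → max 9
Option 3 regrets: 0, 4, 2, 6 → max 6
Option 4 regrets: 1, 3, 3, 5 → max 5
Option 5 regrets: 10, 0, 0, 4 → max 10
Option 6 regrets: 5, 2, 9, 0 → max 9
Smallest max regret = 5 → Option 4.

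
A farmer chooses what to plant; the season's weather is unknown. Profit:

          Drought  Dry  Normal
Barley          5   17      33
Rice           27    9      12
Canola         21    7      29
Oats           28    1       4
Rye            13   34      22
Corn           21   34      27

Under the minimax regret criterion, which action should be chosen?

Column bests: Drought=28, Dry=34, Normal=33.
Barley regrets: 23, 17, 0 → max 23
Rice regrets: 1, 25, 21 → max 25
Canola regrets: 7, 27, 4 → max 27
Oats regrets: 0, 33, 29 → max 33
Rye regrets: 15, 0, 11 → max 15
Corn regrets: 7, 0, 6 → max 7
Smallest max regret = 7 → Corn.

Corn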